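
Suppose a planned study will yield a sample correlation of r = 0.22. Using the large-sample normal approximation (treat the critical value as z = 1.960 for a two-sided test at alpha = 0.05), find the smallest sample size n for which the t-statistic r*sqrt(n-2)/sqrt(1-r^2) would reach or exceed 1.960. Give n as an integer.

Need r·√(n−2)/√(1−r²) ≥ 1.960
√(n−2) ≥ 1.960·√(1−0.0484) / 0.22 = 1.960·0.975500 / 0.22 = 8.6908
n−2 ≥ 75.5300  ⇒  n ≥ 77.5300
Smallest integer n = 78

78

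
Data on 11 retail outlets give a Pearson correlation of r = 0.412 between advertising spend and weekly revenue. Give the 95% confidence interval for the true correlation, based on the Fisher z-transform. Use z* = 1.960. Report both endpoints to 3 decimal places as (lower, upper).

z_r = atanh(0.412) = 0.438018;  SE = 1/√(n−3) = 1/√8 = 0.353553
z-limits: 0.438018 ± 1.960·0.353553 = 0.438018 ± 0.692964 = [-0.254946, 1.130982]
ρ-limits: (tanh -0.254946, tanh 1.130982) = (-0.250, 0.811)

(-0.250, 0.811)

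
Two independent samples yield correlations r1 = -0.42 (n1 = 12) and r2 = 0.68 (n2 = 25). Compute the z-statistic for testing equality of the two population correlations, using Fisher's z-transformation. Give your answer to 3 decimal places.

-3.227

Fisher z-transforms: z1 = atanh(-0.42) = -0.447692, z2 = atanh(0.68) = 0.829114; difference d = -1.276806
Var(d) = 1/9 + 1/22 = 0.1111111 + 0.0454545 = 0.1565656
z = d/√Var(d) = -1.276806 / √0.1565656 = -1.276806 / 0.395684 = -3.227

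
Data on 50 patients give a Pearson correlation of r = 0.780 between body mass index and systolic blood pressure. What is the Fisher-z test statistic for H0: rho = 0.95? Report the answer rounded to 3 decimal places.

z_r = atanh(0.780) = 1.045371,  z_0 = atanh(0.95) = 1.831781
SE = 1/√(n−3) = 1/√47 = 0.145865
z = (z_r − z_0)/SE = (1.045371 − 1.831781) / 0.145865 = -0.786410 / 0.145865 = -5.391

-5.391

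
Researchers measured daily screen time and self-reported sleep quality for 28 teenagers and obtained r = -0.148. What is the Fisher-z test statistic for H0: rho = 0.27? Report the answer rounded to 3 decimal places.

-2.130

Fisher z: atanh(-0.148) = -0.149095, atanh(0.27) = 0.276864
z = (z_r − z_0)·√(n−3) = (-0.149095 − 0.276864)·√25 = -0.425959 · 5.000000 = -2.130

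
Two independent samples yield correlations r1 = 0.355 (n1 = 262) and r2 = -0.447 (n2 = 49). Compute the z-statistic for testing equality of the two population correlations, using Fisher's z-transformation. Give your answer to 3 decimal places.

5.326

z1 = atanh(0.355) = 0.371153,  z2 = atanh(-0.447) = -0.480945
SE = √(1/(n1−3) + 1/(n2−3)) = √(1/259 + 1/46) = √(0.0038610 + 0.0217391) = √0.0256001 = 0.160000
z = (z1 − z2)/SE = (0.371153 − (-0.480945)) / 0.160000 = 0.852098 / 0.160000 = 5.326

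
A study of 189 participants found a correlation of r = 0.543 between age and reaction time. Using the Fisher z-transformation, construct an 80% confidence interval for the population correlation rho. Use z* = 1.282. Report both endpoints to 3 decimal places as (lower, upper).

z_r = atanh(0.543) = 0.608400;  SE = 1/√(n−3) = 1/√186 = 0.073324
z-limits: 0.608400 ± 1.282·0.073324 = 0.608400 ± 0.094001 = [0.514399, 0.702401]
ρ-limits: (tanh 0.514399, tanh 0.702401) = (0.473, 0.606)

(0.473, 0.606)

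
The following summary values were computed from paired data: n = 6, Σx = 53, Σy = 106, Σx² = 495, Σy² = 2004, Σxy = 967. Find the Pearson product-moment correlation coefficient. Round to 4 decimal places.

Numerator: nΣxy − (Σx)(Σy) = 6·967 − (53)(106) = 184
Denominator: √[(nΣx²−(Σx)²)(nΣy²−(Σy)²)]
  nΣx²−(Σx)² = 6·495 − 2809 = 161;  nΣy²−(Σy)² = 6·2004 − 11236 = 788
  √(161·788) = √126868 = 356.1853
r = 184 / 356.1853 = 0.5166

0.5166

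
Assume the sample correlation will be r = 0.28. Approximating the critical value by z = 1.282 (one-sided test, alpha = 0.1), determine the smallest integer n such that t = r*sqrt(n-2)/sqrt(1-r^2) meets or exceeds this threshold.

22

r√(n−2)/√(1−r²) ≥ 1.282  ⇔  n−2 ≥ (1.282)²·(1−r²)/r²
(1−r²)/r² = (1−0.0784)/0.0784 = 11.7551
n ≥ 2 + 1.643524·11.7551 = 2 + 19.3198 = 21.3198
⌈21.3198⌉ = 22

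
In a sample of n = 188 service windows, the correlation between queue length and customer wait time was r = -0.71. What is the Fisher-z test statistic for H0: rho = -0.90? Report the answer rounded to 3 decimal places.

z_r = atanh(-0.71) = -0.887184,  z_0 = atanh(-0.90) = -1.472219
SE = 1/√(n−3) = 1/√185 = 0.073521
z = (z_r − z_0)/SE = (-0.887184 − (-1.472219)) / 0.073521 = 0.585035 / 0.073521 = 7.957

7.957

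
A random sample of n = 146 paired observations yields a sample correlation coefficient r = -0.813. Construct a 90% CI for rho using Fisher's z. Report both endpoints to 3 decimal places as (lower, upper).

(-0.855, -0.761)

z_r = atanh(-0.813) = -1.135815;  SE = 1/√(n−3) = 1/√143 = 0.083624
z-limits: -1.135815 ± 1.645·0.083624 = -1.135815 ± 0.137561 = [-1.273376, -0.998254]
ρ-limits: (tanh -1.273376, tanh -0.998254) = (-0.855, -0.761)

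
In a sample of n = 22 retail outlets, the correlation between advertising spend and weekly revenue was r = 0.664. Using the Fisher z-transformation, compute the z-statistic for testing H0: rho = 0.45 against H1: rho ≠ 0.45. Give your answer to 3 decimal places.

z_r = atanh(0.664) = 0.799934,  z_0 = atanh(0.45) = 0.484700
SE = 1/√(n−3) = 1/√19 = 0.229416
z = (z_r − z_0)/SE = (0.799934 − 0.484700) / 0.229416 = 0.315234 / 0.229416 = 1.374

1.374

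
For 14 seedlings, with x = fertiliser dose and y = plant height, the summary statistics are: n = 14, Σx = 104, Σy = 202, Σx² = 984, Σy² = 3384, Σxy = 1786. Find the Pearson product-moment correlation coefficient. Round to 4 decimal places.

0.9060

S_xy = nΣxy − ΣxΣy = 14·1786 − 104·202 = 25004 − 21008 = 3996
S_xx = nΣx² − (Σx)² = 14·984 − 104² = 13776 − 10816 = 2960
S_yy = nΣy² − (Σy)² = 14·3384 − 202² = 47376 − 40804 = 6572
r = S_xy / √(S_xx·S_yy) = 3996 / √(2960·6572) = 3996 / √19453120 = 3996 / 4410.5691 = 0.9060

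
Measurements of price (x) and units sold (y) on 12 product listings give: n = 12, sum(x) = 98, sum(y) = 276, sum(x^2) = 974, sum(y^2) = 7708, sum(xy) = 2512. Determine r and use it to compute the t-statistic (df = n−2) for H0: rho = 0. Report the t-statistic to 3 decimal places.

1.981

S_xy = nΣxy − ΣxΣy = 12·2512 − 98·276 = 30144 − 27048 = 3096
S_xx = nΣx² − (Σx)² = 12·974 − 98² = 11688 − 9604 = 2084
S_yy = nΣy² − (Σy)² = 12·7708 − 276² = 92496 − 76176 = 16320
r = S_xy / √(S_xx·S_yy) = 3096 / √(2084·16320) = 3096 / √34010880 = 3096 / 5831.8848 = 0.5309
t = r·√(n−2)/√(1−r²) = 0.5309·√10 / √(1−0.281855) = 1.678853 / 0.847434 = 1.981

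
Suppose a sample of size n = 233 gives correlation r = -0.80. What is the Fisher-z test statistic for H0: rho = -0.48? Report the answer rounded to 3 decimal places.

Fisher z: atanh(-0.80) = -1.098612, atanh(-0.48) = -0.522984
z = (z_r − z_0)·√(n−3) = (-1.098612 − (-0.522984))·√230 = -0.575628 · 15.165751 = -8.730

-8.730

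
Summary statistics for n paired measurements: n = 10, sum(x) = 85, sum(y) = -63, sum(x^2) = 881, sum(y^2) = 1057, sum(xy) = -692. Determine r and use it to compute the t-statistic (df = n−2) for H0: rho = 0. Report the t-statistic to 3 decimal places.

Numerator: nΣxy − (Σx)(Σy) = 10·(-692) − (85)(-63) = -1565
Denominator: √[(nΣx²−(Σx)²)(nΣy²−(Σy)²)]
  nΣx²−(Σx)² = 10·881 − 7225 = 1585;  nΣy²−(Σy)² = 10·1057 − 3969 = 6601
  √(1585·6601) = √10462585 = 3234.5919
r = -1565 / 3234.5919 = -0.4838
t = r·√(n−2)/√(1−r²) = -0.4838·√8 / √(1−0.234062) = -1.368393 / 0.875179 = -1.564

-1.564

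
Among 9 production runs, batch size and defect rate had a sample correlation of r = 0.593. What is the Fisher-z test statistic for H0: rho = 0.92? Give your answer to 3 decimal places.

-2.221

z_r = atanh(0.593) = 0.682281,  z_0 = atanh(0.92) = 1.589027
SE = 1/√(n−3) = 1/√6 = 0.408248
z = (z_r − z_0)/SE = (0.682281 − 1.589027) / 0.408248 = -0.906746 / 0.408248 = -2.221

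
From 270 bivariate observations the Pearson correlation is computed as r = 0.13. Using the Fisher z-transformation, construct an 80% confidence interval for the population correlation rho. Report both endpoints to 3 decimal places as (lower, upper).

z_r = atanh(0.13) = 0.130740;  SE = 1/√(n−3) = 1/√267 = 0.061199
z-limits: 0.130740 ± 1.282·0.061199 = 0.130740 ± 0.078457 = [0.052283, 0.209197]
ρ-limits: (tanh 0.052283, tanh 0.209197) = (0.052, 0.206)

(0.052, 0.206)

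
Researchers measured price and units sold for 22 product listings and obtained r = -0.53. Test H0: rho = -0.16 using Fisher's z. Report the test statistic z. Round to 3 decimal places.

-1.869

z_r = atanh(-0.53) = -0.590145,  z_0 = atanh(-0.16) = -0.161387
SE = 1/√(n−3) = 1/√19 = 0.229416
z = (z_r − z_0)/SE = (-0.590145 − (-0.161387)) / 0.229416 = -0.428758 / 0.229416 = -1.869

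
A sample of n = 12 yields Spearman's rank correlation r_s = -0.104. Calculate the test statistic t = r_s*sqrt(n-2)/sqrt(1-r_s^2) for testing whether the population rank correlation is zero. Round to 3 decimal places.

t = r_s·√(n−2) / √(1−r_s²) with r_s = -0.104, n = 12
  = -0.104·√10 / √(1 − 0.010816)
  = -0.104·3.162278 / 0.994577
  = -0.328877 / 0.994577 = -0.331

-0.331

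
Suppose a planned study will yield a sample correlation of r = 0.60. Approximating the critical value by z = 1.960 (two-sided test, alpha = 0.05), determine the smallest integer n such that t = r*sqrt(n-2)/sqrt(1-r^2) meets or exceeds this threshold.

9

r√(n−2)/√(1−r²) ≥ 1.960  ⇔  n−2 ≥ (1.960)²·(1−r²)/r²
(1−r²)/r² = (1−0.3600)/0.3600 = 1.7778
n ≥ 2 + 3.8416·1.7778 = 2 + 6.8296 = 8.8296
⌈8.8296⌉ = 9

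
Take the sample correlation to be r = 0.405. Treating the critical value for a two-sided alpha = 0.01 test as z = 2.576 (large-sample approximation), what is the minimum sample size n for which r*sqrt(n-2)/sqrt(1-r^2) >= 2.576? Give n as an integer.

Need r·√(n−2)/√(1−r²) ≥ 2.576
√(n−2) ≥ 2.576·√(1−0.164025) / 0.405 = 2.576·0.914317 / 0.405 = 5.8155
n−2 ≥ 33.8200  ⇒  n ≥ 35.8200
Smallest integer n = 36

36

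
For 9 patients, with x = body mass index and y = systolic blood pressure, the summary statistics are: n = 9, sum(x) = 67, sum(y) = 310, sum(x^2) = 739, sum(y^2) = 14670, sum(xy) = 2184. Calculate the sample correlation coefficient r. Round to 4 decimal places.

-0.1264

Numerator: nΣxy − (Σx)(Σy) = 9·2184 − (67)(310) = -1114
Denominator: √[(nΣx²−(Σx)²)(nΣy²−(Σy)²)]
  nΣx²−(Σx)² = 9·739 − 4489 = 2162;  nΣy²−(Σy)² = 9·14670 − 96100 = 35930
  √(2162·35930) = √77680660 = 8813.6633
r = -1114 / 8813.6633 = -0.1264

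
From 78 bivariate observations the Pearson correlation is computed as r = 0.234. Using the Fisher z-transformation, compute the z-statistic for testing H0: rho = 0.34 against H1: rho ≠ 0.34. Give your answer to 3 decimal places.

z_r = atanh(0.234) = 0.238417,  z_0 = atanh(0.34) = 0.354093
SE = 1/√(n−3) = 1/√75 = 0.115470
z = (z_r − z_0)/SE = (0.238417 − 0.354093) / 0.115470 = -0.115676 / 0.115470 = -1.002

-1.002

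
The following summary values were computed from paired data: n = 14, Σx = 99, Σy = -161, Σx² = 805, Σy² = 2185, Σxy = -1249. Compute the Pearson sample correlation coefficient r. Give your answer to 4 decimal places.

-0.5907

S_xy = nΣxy − ΣxΣy = 14·(-1249) − 99·(-161) = -17486 − (-15939) = -1547
S_xx = nΣx² − (Σx)² = 14·805 − 99² = 11270 − 9801 = 1469
S_yy = nΣy² − (Σy)² = 14·2185 − (-161)² = 30590 − 25921 = 4669
r = S_xy / √(S_xx·S_yy) = -1547 / √(1469·4669) = -1547 / √6858761 = -1547 / 2618.9236 = -0.5907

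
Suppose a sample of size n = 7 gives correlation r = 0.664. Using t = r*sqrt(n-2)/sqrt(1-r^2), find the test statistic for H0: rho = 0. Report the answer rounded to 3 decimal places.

1 − r² = 1 − 0.440896 = 0.559104;  √(1−r²) = 0.747733
√(n−2) = √5 = 2.236068
t = r·√(n−2)/√(1−r²) = 0.664 · 2.236068 / 0.747733 = 1.986

1.986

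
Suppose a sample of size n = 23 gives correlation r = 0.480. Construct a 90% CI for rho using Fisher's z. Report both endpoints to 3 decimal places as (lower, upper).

z_r = atanh(0.480) = 0.522984;  SE = 1/√(n−3) = 1/√20 = 0.223607
z-limits: 0.522984 ± 1.645·0.223607 = 0.522984 ± 0.367834 = [0.155150, 0.890818]
ρ-limits: (tanh 0.155150, tanh 0.890818) = (0.154, 0.712)

(0.154, 0.712)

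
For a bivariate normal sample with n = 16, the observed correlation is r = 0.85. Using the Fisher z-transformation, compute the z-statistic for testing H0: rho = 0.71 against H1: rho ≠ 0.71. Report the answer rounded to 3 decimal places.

Fisher z: atanh(0.85) = 1.256153, atanh(0.71) = 0.887184
z = (z_r − z_0)·√(n−3) = (1.256153 − 0.887184)·√13 = 0.368969 · 3.605551 = 1.330

1.330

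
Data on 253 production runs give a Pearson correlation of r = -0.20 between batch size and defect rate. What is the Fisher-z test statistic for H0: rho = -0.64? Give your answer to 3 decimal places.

Fisher z: atanh(-0.20) = -0.202733, atanh(-0.64) = -0.758174
z = (z_r − z_0)·√(n−3) = (-0.202733 − (-0.758174))·√250 = 0.555441 · 15.811388 = 8.782

8.782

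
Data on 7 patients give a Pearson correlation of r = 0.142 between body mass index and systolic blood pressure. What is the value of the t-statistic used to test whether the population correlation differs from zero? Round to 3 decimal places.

t = r·√(n−2) / √(1−r²) with r = 0.142, n = 7
  = 0.142·√5 / √(1 − 0.020164)
  = 0.142·2.236068 / 0.989867
  = 0.317522 / 0.989867 = 0.321

0.321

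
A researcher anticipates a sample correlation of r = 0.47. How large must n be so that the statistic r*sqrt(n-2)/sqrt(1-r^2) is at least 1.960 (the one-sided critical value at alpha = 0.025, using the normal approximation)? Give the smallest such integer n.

16

Need r·√(n−2)/√(1−r²) ≥ 1.960
√(n−2) ≥ 1.960·√(1−0.2209) / 0.47 = 1.960·0.882666 / 0.47 = 3.6809
n−2 ≥ 13.5490  ⇒  n ≥ 15.5490
Smallest integer n = 16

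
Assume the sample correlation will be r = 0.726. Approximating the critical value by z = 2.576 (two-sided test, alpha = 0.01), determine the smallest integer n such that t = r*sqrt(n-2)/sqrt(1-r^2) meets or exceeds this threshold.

8

Need r·√(n−2)/√(1−r²) ≥ 2.576
√(n−2) ≥ 2.576·√(1−0.527076) / 0.726 = 2.576·0.687695 / 0.726 = 2.4401
n−2 ≥ 5.9541  ⇒  n ≥ 7.9541
Smallest integer n = 8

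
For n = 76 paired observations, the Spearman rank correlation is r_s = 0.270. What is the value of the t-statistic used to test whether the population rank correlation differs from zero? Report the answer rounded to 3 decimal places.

2.412

1 − r_s² = 1 − 0.072900 = 0.927100;  √(1−r_s²) = 0.962860
√(n−2) = √74 = 8.602325
t = r_s·√(n−2)/√(1−r_s²) = 0.270 · 8.602325 / 0.962860 = 2.412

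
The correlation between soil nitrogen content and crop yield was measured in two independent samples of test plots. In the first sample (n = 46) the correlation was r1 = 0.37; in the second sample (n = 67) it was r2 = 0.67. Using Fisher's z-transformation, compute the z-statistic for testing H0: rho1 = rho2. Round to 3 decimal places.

Fisher z-transforms: z1 = atanh(0.37) = 0.388423, z2 = atanh(0.67) = 0.810743; difference d = -0.422320
Var(d) = 1/43 + 1/64 = 0.0232558 + 0.0156250 = 0.0388808
z = d/√Var(d) = -0.422320 / √0.0388808 = -0.422320 / 0.197182 = -2.142

-2.142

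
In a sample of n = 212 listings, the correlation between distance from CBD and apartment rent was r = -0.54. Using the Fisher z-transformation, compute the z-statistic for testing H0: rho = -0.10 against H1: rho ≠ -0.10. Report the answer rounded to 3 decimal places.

z_r = atanh(-0.54) = -0.604156,  z_0 = atanh(-0.10) = -0.100335
SE = 1/√(n−3) = 1/√209 = 0.069171
z = (z_r − z_0)/SE = (-0.604156 − (-0.100335)) / 0.069171 = -0.503821 / 0.069171 = -7.284

-7.284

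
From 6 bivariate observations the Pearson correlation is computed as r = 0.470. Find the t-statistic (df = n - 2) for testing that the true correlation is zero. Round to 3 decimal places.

1.065

t = r·√(n−2) / √(1−r²) with r = 0.470, n = 6
  = 0.470·√4 / √(1 − 0.220900)
  = 0.470·2.000000 / 0.882666
  = 0.940000 / 0.882666 = 1.065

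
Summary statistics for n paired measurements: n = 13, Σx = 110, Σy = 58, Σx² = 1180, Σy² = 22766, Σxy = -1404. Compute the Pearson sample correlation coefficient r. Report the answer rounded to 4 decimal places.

-0.8000

S_xy = nΣxy − ΣxΣy = 13·(-1404) − 110·58 = -18252 − 6380 = -24632
S_xx = nΣx² − (Σx)² = 13·1180 − 110² = 15340 − 12100 = 3240
S_yy = nΣy² − (Σy)² = 13·22766 − 58² = 295958 − 3364 = 292594
r = S_xy / √(S_xx·S_yy) = -24632 / √(3240·292594) = -24632 / √948004560 = -24632 / 30789.6827 = -0.8000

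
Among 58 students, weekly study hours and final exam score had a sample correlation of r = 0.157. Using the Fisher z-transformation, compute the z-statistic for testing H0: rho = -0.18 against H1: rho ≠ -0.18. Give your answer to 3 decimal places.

z_r = atanh(0.157) = 0.158309,  z_0 = atanh(-0.18) = -0.181983
SE = 1/√(n−3) = 1/√55 = 0.134840
z = (z_r − z_0)/SE = (0.158309 − (-0.181983)) / 0.134840 = 0.340292 / 0.134840 = 2.524

2.524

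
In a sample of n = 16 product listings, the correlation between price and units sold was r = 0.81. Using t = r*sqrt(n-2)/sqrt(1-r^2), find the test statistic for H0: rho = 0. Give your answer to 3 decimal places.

5.168

t = r·√(n−2) / √(1−r²) with r = 0.81, n = 16
  = 0.81·√14 / √(1 − 0.6561)
  = 0.81·3.741657 / 0.586430
  = 3.030742 / 0.586430 = 5.168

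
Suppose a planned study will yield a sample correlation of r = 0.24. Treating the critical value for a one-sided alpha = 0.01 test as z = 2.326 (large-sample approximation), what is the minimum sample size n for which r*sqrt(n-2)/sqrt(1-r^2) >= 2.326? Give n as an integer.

r√(n−2)/√(1−r²) ≥ 2.326  ⇔  n−2 ≥ (2.326)²·(1−r²)/r²
(1−r²)/r² = (1−0.0576)/0.0576 = 16.3611
n ≥ 2 + 5.410276·16.3611 = 2 + 88.5181 = 90.5181
⌈90.5181⌉ = 91

91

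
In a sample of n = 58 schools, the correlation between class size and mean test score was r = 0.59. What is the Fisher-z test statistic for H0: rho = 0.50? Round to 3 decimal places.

z_r = atanh(0.59) = 0.677666,  z_0 = atanh(0.50) = 0.549306
SE = 1/√(n−3) = 1/√55 = 0.134840
z = (z_r − z_0)/SE = (0.677666 − 0.549306) / 0.134840 = 0.128360 / 0.134840 = 0.952

0.952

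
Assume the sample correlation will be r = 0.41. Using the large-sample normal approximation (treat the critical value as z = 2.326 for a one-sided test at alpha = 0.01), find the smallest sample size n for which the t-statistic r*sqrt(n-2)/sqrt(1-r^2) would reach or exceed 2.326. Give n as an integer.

r√(n−2)/√(1−r²) ≥ 2.326  ⇔  n−2 ≥ (2.326)²·(1−r²)/r²
(1−r²)/r² = (1−0.1681)/0.1681 = 4.9488
n ≥ 2 + 5.410276·4.9488 = 2 + 26.7744 = 28.7744
⌈28.7744⌉ = 29

29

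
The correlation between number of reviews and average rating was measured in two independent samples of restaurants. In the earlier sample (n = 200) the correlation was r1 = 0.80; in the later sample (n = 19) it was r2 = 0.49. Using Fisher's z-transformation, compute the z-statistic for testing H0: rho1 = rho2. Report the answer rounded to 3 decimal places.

Fisher z-transforms: z1 = atanh(0.80) = 1.098612, z2 = atanh(0.49) = 0.536060; difference d = 0.562552
Var(d) = 1/197 + 1/16 = 0.0050761 + 0.0625000 = 0.0675761
z = d/√Var(d) = 0.562552 / √0.0675761 = 0.562552 / 0.259954 = 2.164

2.164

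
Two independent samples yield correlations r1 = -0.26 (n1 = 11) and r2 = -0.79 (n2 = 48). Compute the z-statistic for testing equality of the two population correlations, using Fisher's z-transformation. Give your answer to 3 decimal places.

z1 = atanh(-0.26) = -0.266108,  z2 = atanh(-0.79) = -1.071432
SE = √(1/(n1−3) + 1/(n2−3)) = √(1/8 + 1/45) = √(0.1250000 + 0.0222222) = √0.1472222 = 0.383695
z = (z1 − z2)/SE = (-0.266108 − (-1.071432)) / 0.383695 = 0.805324 / 0.383695 = 2.099

2.099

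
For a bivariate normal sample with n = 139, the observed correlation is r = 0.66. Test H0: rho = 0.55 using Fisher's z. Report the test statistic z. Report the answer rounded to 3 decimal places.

2.034

Fisher z: atanh(0.66) = 0.792814, atanh(0.55) = 0.618381
z = (z_r − z_0)·√(n−3) = (0.792814 − 0.618381)·√136 = 0.174433 · 11.661904 = 2.034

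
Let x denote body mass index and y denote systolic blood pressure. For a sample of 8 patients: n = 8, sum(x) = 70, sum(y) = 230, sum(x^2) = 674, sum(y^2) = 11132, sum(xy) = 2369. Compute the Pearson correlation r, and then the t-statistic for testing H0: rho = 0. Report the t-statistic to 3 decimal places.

2.248

S_xy = nΣxy − ΣxΣy = 8·2369 − 70·230 = 18952 − 16100 = 2852
S_xx = nΣx² − (Σx)² = 8·674 − 70² = 5392 − 4900 = 492
S_yy = nΣy² − (Σy)² = 8·11132 − 230² = 89056 − 52900 = 36156
r = S_xy / √(S_xx·S_yy) = 2852 / √(492·36156) = 2852 / √17788752 = 2852 / 4217.6714 = 0.6762
t = r·√(n−2)/√(1−r²) = 0.6762·√6 / √(1−0.457246) = 1.656345 / 0.736718 = 2.248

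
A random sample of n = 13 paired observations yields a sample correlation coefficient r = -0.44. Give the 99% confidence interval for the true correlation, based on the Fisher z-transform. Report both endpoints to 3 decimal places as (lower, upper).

(-0.858, 0.330)

z_r = atanh(-0.44) = -0.472231;  SE = 1/√(n−3) = 1/√10 = 0.316228
z-limits: -0.472231 ± 2.576·0.316228 = -0.472231 ± 0.814603 = [-1.286834, 0.342372]
ρ-limits: (tanh -1.286834, tanh 0.342372) = (-0.858, 0.330)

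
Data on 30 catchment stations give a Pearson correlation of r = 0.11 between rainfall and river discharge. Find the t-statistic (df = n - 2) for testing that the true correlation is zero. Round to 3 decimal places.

1 − r² = 1 − 0.0121 = 0.9879;  √(1−r²) = 0.993932
√(n−2) = √28 = 5.291503
t = r·√(n−2)/√(1−r²) = 0.11 · 5.291503 / 0.993932 = 0.586

0.586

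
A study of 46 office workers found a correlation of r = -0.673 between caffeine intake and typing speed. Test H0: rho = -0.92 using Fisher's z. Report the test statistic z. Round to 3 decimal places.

z_r = atanh(-0.673) = -0.816207,  z_0 = atanh(-0.92) = -1.589027
SE = 1/√(n−3) = 1/√43 = 0.152499
z = (z_r − z_0)/SE = (-0.816207 − (-1.589027)) / 0.152499 = 0.772820 / 0.152499 = 5.068

5.068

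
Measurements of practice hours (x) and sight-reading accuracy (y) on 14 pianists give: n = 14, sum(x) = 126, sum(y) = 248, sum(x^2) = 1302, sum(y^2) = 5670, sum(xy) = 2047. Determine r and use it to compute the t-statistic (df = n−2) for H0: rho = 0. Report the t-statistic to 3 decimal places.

S_xy = nΣxy − ΣxΣy = 14·2047 − 126·248 = 28658 − 31248 = -2590
S_xx = nΣx² − (Σx)² = 14·1302 − 126² = 18228 − 15876 = 2352
S_yy = nΣy² − (Σy)² = 14·5670 − 248² = 79380 − 61504 = 17876
r = S_xy / √(S_xx·S_yy) = -2590 / √(2352·17876) = -2590 / √42044352 = -2590 / 6484.1616 = -0.3994
t = r·√(n−2)/√(1−r²) = -0.3994·√12 / √(1−0.159520) = -1.383562 / 0.916777 = -1.509

-1.509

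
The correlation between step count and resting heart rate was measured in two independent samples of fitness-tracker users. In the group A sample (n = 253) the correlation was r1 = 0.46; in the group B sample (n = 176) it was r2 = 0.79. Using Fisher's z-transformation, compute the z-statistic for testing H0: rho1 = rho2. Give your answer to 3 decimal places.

Fisher z-transforms: z1 = atanh(0.46) = 0.497311, z2 = atanh(0.79) = 1.071432; difference d = -0.574121
Var(d) = 1/250 + 1/173 = 0.0040000 + 0.0057803 = 0.0097803
z = d/√Var(d) = -0.574121 / √0.0097803 = -0.574121 / 0.098895 = -5.805

-5.805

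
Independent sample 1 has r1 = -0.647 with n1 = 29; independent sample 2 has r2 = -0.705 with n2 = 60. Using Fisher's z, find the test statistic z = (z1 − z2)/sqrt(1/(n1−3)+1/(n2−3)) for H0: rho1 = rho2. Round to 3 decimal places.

Fisher z-transforms: z1 = atanh(-0.647) = -0.770121, z2 = atanh(-0.705) = -0.877173; difference d = 0.107052
Var(d) = 1/26 + 1/57 = 0.0384615 + 0.0175439 = 0.0560054
z = d/√Var(d) = 0.107052 / √0.0560054 = 0.107052 / 0.236655 = 0.452

0.452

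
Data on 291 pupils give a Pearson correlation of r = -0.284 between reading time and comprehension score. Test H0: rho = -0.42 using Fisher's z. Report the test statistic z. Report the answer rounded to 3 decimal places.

Fisher z: atanh(-0.284) = -0.292028, atanh(-0.42) = -0.447692
z = (z_r − z_0)·√(n−3) = (-0.292028 − (-0.447692))·√288 = 0.155664 · 16.970563 = 2.642

2.642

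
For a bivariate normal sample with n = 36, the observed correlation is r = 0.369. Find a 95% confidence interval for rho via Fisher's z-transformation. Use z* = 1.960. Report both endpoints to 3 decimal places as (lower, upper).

(0.046, 0.622)

Fisher z: z_r = atanh(r) = ½·ln((1+0.369)/(1−0.369)) = 0.387265
SE(z) = 1/√(n−3) = 1/√33 = 0.174078
95% ⇒ z* = 1.960; margin = 1.960·0.174078 = 0.341193
CI on z-scale: (0.046072, 0.728458)
Back-transform: tanh(0.046072) = 0.046039, tanh(0.728458) = 0.622121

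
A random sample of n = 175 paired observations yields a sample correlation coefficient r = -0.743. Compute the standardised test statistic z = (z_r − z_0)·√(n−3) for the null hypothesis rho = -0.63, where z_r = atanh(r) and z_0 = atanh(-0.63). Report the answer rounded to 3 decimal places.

-2.829

z_r = atanh(-0.743) = -0.957143,  z_0 = atanh(-0.63) = -0.741416
SE = 1/√(n−3) = 1/√172 = 0.076249
z = (z_r − z_0)/SE = (-0.957143 − (-0.741416)) / 0.076249 = -0.215727 / 0.076249 = -2.829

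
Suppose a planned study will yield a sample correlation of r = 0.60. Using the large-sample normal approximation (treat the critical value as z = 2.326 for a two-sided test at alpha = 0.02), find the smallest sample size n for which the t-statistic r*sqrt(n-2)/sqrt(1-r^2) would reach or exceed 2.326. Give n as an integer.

12

Need r·√(n−2)/√(1−r²) ≥ 2.326
√(n−2) ≥ 2.326·√(1−0.3600) / 0.60 = 2.326·0.800000 / 0.60 = 3.1013
n−2 ≥ 9.6181  ⇒  n ≥ 11.6181
Smallest integer n = 12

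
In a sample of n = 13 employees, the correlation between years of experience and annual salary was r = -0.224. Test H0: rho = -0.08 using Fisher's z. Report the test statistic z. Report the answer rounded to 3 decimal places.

z_r = atanh(-0.224) = -0.227863,  z_0 = atanh(-0.08) = -0.080171
SE = 1/√(n−3) = 1/√10 = 0.316228
z = (z_r − z_0)/SE = (-0.227863 − (-0.080171)) / 0.316228 = -0.147692 / 0.316228 = -0.467

-0.467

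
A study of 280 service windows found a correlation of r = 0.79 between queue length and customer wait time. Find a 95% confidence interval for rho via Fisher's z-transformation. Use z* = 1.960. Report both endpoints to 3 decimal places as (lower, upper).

Fisher z: z_r = atanh(r) = ½·ln((1+0.79)/(1−0.79)) = 1.071432
SE(z) = 1/√(n−3) = 1/√277 = 0.060084
95% ⇒ z* = 1.960; margin = 1.960·0.060084 = 0.117765
CI on z-scale: (0.953667, 1.189197)
Back-transform: tanh(0.953667) = 0.741439, tanh(1.189197) = 0.830330

(0.741, 0.830)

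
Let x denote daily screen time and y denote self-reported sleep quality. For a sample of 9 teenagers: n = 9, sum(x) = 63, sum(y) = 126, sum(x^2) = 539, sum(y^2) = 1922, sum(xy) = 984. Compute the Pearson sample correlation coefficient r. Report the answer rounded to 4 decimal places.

Numerator: nΣxy − (Σx)(Σy) = 9·984 − (63)(126) = 918
Denominator: √[(nΣx²−(Σx)²)(nΣy²−(Σy)²)]
  nΣx²−(Σx)² = 9·539 − 3969 = 882;  nΣy²−(Σy)² = 9·1922 − 15876 = 1422
  √(882·1422) = √1254204 = 1119.9125
r = 918 / 1119.9125 = 0.8197

0.8197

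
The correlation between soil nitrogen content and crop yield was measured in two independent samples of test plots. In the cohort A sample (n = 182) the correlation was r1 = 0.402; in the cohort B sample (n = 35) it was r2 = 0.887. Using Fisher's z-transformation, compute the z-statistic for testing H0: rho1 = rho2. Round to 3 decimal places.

z1 = atanh(0.402) = 0.426032,  z2 = atanh(0.887) = 1.407678
SE = √(1/(n1−3) + 1/(n2−3)) = √(1/179 + 1/32) = √(0.0055866 + 0.0312500) = √0.0368366 = 0.191929
z = (z1 − z2)/SE = (0.426032 − 1.407678) / 0.191929 = -0.981646 / 0.191929 = -5.115

-5.115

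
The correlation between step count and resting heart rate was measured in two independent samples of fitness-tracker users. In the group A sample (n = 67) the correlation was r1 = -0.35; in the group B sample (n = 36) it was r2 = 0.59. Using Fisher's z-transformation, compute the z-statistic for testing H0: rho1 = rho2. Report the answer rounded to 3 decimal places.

-4.867

Fisher z-transforms: z1 = atanh(-0.35) = -0.365444, z2 = atanh(0.59) = 0.677666; difference d = -1.043110
Var(d) = 1/64 + 1/33 = 0.0156250 + 0.0303030 = 0.0459280
z = d/√Var(d) = -1.043110 / √0.0459280 = -1.043110 / 0.214308 = -4.867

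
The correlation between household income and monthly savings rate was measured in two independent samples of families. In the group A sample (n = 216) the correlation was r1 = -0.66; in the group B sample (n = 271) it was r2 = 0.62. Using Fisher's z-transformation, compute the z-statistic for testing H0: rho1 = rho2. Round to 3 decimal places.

Fisher z-transforms: z1 = atanh(-0.66) = -0.792814, z2 = atanh(0.62) = 0.725005; difference d = -1.517819
Var(d) = 1/213 + 1/268 = 0.0046948 + 0.0037313 = 0.0084261
z = d/√Var(d) = -1.517819 / √0.0084261 = -1.517819 / 0.091794 = -16.535

-16.535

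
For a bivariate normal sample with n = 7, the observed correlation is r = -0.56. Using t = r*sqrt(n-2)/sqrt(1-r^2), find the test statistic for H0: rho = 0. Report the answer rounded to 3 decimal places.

t = r·√(n−2) / √(1−r²) with r = -0.56, n = 7
  = -0.56·√5 / √(1 − 0.3136)
  = -0.56·2.236068 / 0.828493
  = -1.252198 / 0.828493 = -1.511

-1.511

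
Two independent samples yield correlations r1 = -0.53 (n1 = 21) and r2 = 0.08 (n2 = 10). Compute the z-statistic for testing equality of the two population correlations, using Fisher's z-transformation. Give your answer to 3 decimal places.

Fisher z-transforms: z1 = atanh(-0.53) = -0.590145, z2 = atanh(0.08) = 0.080171; difference d = -0.670316
Var(d) = 1/18 + 1/7 = 0.0555556 + 0.1428571 = 0.1984127
z = d/√Var(d) = -0.670316 / √0.1984127 = -0.670316 / 0.445435 = -1.505

-1.505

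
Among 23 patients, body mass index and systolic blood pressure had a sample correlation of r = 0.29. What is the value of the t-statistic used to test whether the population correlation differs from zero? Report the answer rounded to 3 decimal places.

1.389

t = r·√(n−2) / √(1−r²) with r = 0.29, n = 23
  = 0.29·√21 / √(1 − 0.0841)
  = 0.29·4.582576 / 0.957027
  = 1.328947 / 0.957027 = 1.389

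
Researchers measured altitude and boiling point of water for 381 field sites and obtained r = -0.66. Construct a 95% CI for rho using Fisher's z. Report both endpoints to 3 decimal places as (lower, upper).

z_r = atanh(-0.66) = -0.792814;  SE = 1/√(n−3) = 1/√378 = 0.051434
z-limits: -0.792814 ± 1.960·0.051434 = -0.792814 ± 0.100811 = [-0.893625, -0.692003]
ρ-limits: (tanh -0.893625, tanh -0.692003) = (-0.713, -0.599)

(-0.713, -0.599)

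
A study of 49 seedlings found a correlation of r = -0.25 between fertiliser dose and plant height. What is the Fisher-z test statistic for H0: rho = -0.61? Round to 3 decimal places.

3.076

Fisher z: atanh(-0.25) = -0.255413, atanh(-0.61) = -0.708921
z = (z_r − z_0)·√(n−3) = (-0.255413 − (-0.708921))·√46 = 0.453508 · 6.782330 = 3.076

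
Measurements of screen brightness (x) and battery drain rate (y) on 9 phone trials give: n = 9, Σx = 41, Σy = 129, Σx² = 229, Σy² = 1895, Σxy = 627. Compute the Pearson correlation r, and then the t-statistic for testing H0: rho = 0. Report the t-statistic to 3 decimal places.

5.235

Numerator: nΣxy − (Σx)(Σy) = 9·627 − (41)(129) = 354
Denominator: √[(nΣx²−(Σx)²)(nΣy²−(Σy)²)]
  nΣx²−(Σx)² = 9·229 − 1681 = 380;  nΣy²−(Σy)² = 9·1895 − 16641 = 414
  √(380·414) = √157320 = 396.6359
r = 354 / 396.6359 = 0.8925
t = r·√(n−2)/√(1−r²) = 0.8925·√7 / √(1−0.796556) = 2.361333 / 0.451048 = 5.235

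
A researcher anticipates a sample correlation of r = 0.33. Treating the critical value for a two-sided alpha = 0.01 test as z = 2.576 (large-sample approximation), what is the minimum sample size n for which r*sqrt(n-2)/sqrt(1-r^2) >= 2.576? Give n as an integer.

r√(n−2)/√(1−r²) ≥ 2.576  ⇔  n−2 ≥ (2.576)²·(1−r²)/r²
(1−r²)/r² = (1−0.1089)/0.1089 = 8.1827
n ≥ 2 + 6.635776·8.1827 = 2 + 54.2986 = 56.2986
⌈56.2986⌉ = 57

57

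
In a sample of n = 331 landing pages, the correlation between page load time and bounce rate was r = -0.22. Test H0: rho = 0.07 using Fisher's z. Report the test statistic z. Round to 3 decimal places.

Fisher z: atanh(-0.22) = -0.223656, atanh(0.07) = 0.070115
z = (z_r − z_0)·√(n−3) = (-0.223656 − 0.070115)·√328 = -0.293771 · 18.110770 = -5.320

-5.320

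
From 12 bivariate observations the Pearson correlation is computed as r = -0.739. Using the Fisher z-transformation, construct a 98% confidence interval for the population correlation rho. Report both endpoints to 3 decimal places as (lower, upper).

(-0.938, -0.171)

z_r = atanh(-0.739) = -0.948273;  SE = 1/√(n−3) = 1/√9 = 0.333333
z-limits: -0.948273 ± 2.326·0.333333 = -0.948273 ± 0.775333 = [-1.723606, -0.172940]
ρ-limits: (tanh -1.723606, tanh -0.172940) = (-0.938, -0.171)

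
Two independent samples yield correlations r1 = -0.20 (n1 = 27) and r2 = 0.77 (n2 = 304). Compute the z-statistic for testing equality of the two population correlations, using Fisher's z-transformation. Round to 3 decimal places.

-5.766

Fisher z-transforms: z1 = atanh(-0.20) = -0.202733, z2 = atanh(0.77) = 1.020328; difference d = -1.223061
Var(d) = 1/24 + 1/301 = 0.0416667 + 0.0033223 = 0.0449890
z = d/√Var(d) = -1.223061 / √0.0449890 = -1.223061 / 0.212106 = -5.766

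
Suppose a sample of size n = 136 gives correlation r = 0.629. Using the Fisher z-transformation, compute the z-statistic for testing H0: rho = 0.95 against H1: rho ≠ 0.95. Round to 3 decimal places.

-12.594

z_r = atanh(0.629) = 0.739760,  z_0 = atanh(0.95) = 1.831781
SE = 1/√(n−3) = 1/√133 = 0.086711
z = (z_r − z_0)/SE = (0.739760 − 1.831781) / 0.086711 = -1.092021 / 0.086711 = -12.594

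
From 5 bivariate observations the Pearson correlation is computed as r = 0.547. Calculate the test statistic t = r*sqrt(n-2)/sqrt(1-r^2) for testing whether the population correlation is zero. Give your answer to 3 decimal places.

1.132

t = r·√(n−2) / √(1−r²) with r = 0.547, n = 5
  = 0.547·√3 / √(1 − 0.299209)
  = 0.547·1.732051 / 0.837133
  = 0.947432 / 0.837133 = 1.132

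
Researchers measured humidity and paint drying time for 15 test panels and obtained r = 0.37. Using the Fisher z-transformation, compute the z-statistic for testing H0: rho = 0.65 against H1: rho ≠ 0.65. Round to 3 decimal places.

-1.340

z_r = atanh(0.37) = 0.388423,  z_0 = atanh(0.65) = 0.775299
SE = 1/√(n−3) = 1/√12 = 0.288675
z = (z_r − z_0)/SE = (0.388423 − 0.775299) / 0.288675 = -0.386876 / 0.288675 = -1.340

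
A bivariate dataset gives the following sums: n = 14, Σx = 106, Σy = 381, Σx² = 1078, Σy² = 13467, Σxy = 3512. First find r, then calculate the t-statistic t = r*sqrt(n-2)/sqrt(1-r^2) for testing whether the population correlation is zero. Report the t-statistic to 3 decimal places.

Numerator: nΣxy − (Σx)(Σy) = 14·3512 − (106)(381) = 8782
Denominator: √[(nΣx²−(Σx)²)(nΣy²−(Σy)²)]
  nΣx²−(Σx)² = 14·1078 − 11236 = 3856;  nΣy²−(Σy)² = 14·13467 − 145161 = 43377
  √(3856·43377) = √167261712 = 12932.9700
r = 8782 / 12932.9700 = 0.6790
t = r·√(n−2)/√(1−r²) = 0.6790·√12 / √(1−0.461041) = 2.352125 / 0.734138 = 3.204

3.204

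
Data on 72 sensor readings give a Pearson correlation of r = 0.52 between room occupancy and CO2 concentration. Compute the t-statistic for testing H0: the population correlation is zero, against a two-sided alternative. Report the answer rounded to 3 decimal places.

5.093

1 − r² = 1 − 0.2704 = 0.7296;  √(1−r²) = 0.854166
√(n−2) = √70 = 8.366600
t = r·√(n−2)/√(1−r²) = 0.52 · 8.366600 / 0.854166 = 5.093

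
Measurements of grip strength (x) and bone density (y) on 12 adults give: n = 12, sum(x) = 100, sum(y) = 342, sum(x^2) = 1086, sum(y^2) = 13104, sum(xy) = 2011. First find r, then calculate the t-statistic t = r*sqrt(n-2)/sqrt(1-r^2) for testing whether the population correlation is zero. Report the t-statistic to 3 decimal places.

S_xy = nΣxy − ΣxΣy = 12·2011 − 100·342 = 24132 − 34200 = -10068
S_xx = nΣx² − (Σx)² = 12·1086 − 100² = 13032 − 10000 = 3032
S_yy = nΣy² − (Σy)² = 12·13104 − 342² = 157248 − 116964 = 40284
r = S_xy / √(S_xx·S_yy) = -10068 / √(3032·40284) = -10068 / √122141088 = -10068 / 11051.7459 = -0.9110
t = r·√(n−2)/√(1−r²) = -0.9110·√10 / √(1−0.829921) = -2.880835 / 0.412406 = -6.985

-6.985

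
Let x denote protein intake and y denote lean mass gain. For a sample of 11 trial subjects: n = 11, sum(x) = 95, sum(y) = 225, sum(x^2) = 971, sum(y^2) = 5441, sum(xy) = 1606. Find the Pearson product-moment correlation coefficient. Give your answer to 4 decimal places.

-0.9489

S_xy = nΣxy − ΣxΣy = 11·1606 − 95·225 = 17666 − 21375 = -3709
S_xx = nΣx² − (Σx)² = 11·971 − 95² = 10681 − 9025 = 1656
S_yy = nΣy² − (Σy)² = 11·5441 − 225² = 59851 − 50625 = 9226
r = S_xy / √(S_xx·S_yy) = -3709 / √(1656·9226) = -3709 / √15278256 = -3709 / 3908.7410 = -0.9489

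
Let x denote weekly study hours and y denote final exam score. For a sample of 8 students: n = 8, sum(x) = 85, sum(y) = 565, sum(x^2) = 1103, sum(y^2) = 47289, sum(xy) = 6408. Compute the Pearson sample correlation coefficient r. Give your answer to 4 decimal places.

Numerator: nΣxy − (Σx)(Σy) = 8·6408 − (85)(565) = 3239
Denominator: √[(nΣx²−(Σx)²)(nΣy²−(Σy)²)]
  nΣx²−(Σx)² = 8·1103 − 7225 = 1599;  nΣy²−(Σy)² = 8·47289 − 319225 = 59087
  √(1599·59087) = √94480113 = 9720.0881
r = 3239 / 9720.0881 = 0.3332

0.3332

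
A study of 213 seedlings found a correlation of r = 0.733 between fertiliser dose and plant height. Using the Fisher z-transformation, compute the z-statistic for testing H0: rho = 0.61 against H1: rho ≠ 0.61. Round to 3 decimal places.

3.279

z_r = atanh(0.733) = 0.935180,  z_0 = atanh(0.61) = 0.708921
SE = 1/√(n−3) = 1/√210 = 0.069007
z = (z_r − z_0)/SE = (0.935180 − 0.708921) / 0.069007 = 0.226259 / 0.069007 = 3.279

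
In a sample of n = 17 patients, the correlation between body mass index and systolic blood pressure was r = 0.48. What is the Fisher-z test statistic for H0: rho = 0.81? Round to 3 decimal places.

z_r = atanh(0.48) = 0.522984,  z_0 = atanh(0.81) = 1.127029
SE = 1/√(n−3) = 1/√14 = 0.267261
z = (z_r − z_0)/SE = (0.522984 − 1.127029) / 0.267261 = -0.604045 / 0.267261 = -2.260

-2.260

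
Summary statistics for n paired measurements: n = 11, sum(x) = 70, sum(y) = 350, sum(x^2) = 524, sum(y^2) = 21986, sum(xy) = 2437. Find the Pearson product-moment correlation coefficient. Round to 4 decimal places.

0.2272

Numerator: nΣxy − (Σx)(Σy) = 11·2437 − (70)(350) = 2307
Denominator: √[(nΣx²−(Σx)²)(nΣy²−(Σy)²)]
  nΣx²−(Σx)² = 11·524 − 4900 = 864;  nΣy²−(Σy)² = 11·21986 − 122500 = 119346
  √(864·119346) = √103114944 = 10154.5529
r = 2307 / 10154.5529 = 0.2272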